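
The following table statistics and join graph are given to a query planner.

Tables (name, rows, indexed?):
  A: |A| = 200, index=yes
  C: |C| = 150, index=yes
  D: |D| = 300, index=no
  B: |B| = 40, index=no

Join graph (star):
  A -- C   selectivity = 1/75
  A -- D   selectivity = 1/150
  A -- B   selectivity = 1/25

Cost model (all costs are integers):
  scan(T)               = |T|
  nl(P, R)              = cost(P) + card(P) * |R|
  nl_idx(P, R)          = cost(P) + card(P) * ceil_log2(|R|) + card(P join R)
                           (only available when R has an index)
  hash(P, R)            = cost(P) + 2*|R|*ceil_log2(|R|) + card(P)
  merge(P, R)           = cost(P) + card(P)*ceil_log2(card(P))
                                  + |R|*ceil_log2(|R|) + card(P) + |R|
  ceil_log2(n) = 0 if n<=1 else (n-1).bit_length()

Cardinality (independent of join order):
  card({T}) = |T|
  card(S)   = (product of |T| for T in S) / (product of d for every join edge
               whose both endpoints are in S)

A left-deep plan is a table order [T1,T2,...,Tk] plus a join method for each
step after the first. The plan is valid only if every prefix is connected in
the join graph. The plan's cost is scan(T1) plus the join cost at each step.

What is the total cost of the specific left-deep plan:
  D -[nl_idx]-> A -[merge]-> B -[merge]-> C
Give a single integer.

step 1: scan D: cost=300, card=300
step 2: join A via nl_idx
    card(P join A) = 300*200/(150) = 400
    cost = 300 + 300*8 + 400 = 3100
step 3: join B via merge
    card(P join B) = 400*40/(25) = 640
    cost = 3100 + 400*9 + 40*6 + 400 + 40 = 7380
step 4: join C via merge
    card(P join C) = 640*150/(75) = 1280
    cost = 7380 + 640*10 + 150*8 + 640 + 150 = 15770

15770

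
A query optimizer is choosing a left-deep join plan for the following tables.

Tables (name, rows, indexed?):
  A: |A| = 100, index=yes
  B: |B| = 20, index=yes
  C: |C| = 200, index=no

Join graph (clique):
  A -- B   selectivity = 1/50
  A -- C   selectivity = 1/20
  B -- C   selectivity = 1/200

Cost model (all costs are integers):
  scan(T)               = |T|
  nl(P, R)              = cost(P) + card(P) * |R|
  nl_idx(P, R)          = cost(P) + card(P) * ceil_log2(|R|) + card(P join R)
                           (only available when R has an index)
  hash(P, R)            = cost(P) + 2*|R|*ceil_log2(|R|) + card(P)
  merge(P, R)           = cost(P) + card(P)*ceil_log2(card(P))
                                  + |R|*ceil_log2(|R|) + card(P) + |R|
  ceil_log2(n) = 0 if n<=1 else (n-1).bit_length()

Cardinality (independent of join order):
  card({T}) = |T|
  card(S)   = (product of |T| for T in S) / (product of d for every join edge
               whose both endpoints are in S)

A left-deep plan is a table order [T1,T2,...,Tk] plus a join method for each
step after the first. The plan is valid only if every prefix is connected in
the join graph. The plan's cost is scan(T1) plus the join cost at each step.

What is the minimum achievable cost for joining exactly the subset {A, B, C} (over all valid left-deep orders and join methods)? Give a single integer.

Selinger DP over subsets of {A,B,C}:
  {A}: scan cost=100, card=100
  {B}: scan cost=20, card=20
  {C}: scan cost=200, card=200
  {AB}: card=40; try (A,nl_idx)→200, (B,hash)→400, (B,nl_idx)→640, (A,merge)→940, (B,merge)→1020, (A,hash)→1440 …(+2); best=200 via (A,nl_idx)
  {AC}: card=1000; try (A,hash)→1800, (A,nl_idx)→2600, (C,merge)→2700, (A,merge)→2800, (C,hash)→3400, (C,nl)→20100 …(+1); best=1800 via (A,hash)
  {BC}: card=20; try (B,hash)→600, (B,nl_idx)→1220, (C,merge)→1940, (B,merge)→2120, (C,hash)→3240, (C,nl)→4020 …(+1); best=600 via (B,hash)
  {ABC}: card=2; try (A,nl_idx)→742, (A,merge)→1520, (A,hash)→2020, (C,merge)→2280, (A,nl)→2600, (B,hash)→3000 …(+5); best=742 via (A,nl_idx)

742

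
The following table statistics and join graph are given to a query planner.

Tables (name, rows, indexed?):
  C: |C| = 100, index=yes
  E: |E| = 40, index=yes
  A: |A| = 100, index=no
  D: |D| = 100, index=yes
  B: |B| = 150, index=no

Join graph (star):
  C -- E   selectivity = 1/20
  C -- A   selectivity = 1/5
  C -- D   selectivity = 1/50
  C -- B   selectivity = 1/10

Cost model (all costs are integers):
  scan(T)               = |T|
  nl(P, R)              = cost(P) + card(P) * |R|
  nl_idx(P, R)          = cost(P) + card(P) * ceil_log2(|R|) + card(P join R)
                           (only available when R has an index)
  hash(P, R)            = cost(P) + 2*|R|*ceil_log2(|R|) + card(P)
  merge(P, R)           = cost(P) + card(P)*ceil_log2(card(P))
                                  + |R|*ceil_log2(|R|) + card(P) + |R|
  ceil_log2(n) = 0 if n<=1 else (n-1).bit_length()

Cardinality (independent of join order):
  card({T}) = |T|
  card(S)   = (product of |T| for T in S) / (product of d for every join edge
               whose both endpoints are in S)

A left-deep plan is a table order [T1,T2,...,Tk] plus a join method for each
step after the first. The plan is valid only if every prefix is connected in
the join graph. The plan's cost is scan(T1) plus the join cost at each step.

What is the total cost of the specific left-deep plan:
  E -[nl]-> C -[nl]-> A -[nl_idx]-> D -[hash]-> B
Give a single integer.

step 1: scan E: cost=40, card=40
step 2: join C via nl
    card(P join C) = 40*100/(20) = 200
    cost = 40 + 40*100 = 4040
step 3: join A via nl
    card(P join A) = 200*100/(5) = 4000
    cost = 4040 + 200*100 = 24040
step 4: join D via nl_idx
    card(P join D) = 4000*100/(50) = 8000
    cost = 24040 + 4000*7 + 8000 = 60040
step 5: join B via hash
    card(P join B) = 8000*150/(10) = 120000
    cost = 60040 + 2*150*8 + 8000 = 70440

70440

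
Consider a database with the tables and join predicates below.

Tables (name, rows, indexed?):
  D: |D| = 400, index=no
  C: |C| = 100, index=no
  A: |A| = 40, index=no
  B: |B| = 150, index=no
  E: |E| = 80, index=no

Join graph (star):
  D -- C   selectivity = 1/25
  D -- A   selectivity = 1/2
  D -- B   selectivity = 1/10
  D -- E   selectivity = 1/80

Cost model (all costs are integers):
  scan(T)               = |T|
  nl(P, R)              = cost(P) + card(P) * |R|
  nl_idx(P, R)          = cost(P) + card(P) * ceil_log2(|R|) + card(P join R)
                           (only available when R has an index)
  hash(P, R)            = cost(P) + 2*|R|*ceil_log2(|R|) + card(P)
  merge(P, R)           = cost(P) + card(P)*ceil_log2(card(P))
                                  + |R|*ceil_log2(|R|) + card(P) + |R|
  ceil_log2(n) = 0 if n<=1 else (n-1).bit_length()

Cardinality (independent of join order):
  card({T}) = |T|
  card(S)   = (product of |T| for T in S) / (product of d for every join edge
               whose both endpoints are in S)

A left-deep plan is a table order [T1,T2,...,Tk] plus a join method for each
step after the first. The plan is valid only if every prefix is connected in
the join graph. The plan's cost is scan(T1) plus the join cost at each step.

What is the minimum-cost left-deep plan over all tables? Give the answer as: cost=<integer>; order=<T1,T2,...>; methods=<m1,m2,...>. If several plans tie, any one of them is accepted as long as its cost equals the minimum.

Selinger DP (subsets sized 1..n):
  {D}: scan cost=400, card=400
  {C}: scan cost=100, card=100
  {A}: scan cost=40, card=40
  {B}: scan cost=150, card=150
  {E}: scan cost=80, card=80
  {CD}: card=1600; try (C,hash)→2200, (D,merge)→4900, (C,merge)→5200, (D,hash)→7400, (D,nl)→40100, (C,nl)→40400; best=2200 via (C,hash)
  {AD}: card=8000; try (A,hash)→1280, (D,merge)→4320, (A,merge)→4680, (D,hash)→7280, (D,nl)→16040, (A,nl)→16400; best=1280 via (A,hash)
  {BD}: card=6000; try (B,hash)→3200, (D,merge)→5500, (B,merge)→5750, (D,hash)→7500, (D,nl)→60150, (B,nl)→60400; best=3200 via (B,hash)
  {DE}: card=400; try (E,hash)→1920, (D,merge)→4720, (E,merge)→5040, (D,hash)→7360, (D,nl)→32080, (E,nl)→32400; best=1920 via (E,hash)
  {ACD}: card=32000; try (A,hash)→4280, (C,hash)→10680, (A,merge)→21680, (A,nl)→66200, (C,merge)→114080, (C,nl)→801280; best=4280 via (A,hash)
  {BCD}: card=24000; try (B,hash)→6200, (C,hash)→10600, (B,merge)→22750, (C,merge)→88000, (B,nl)→242200, (C,nl)→603200; best=6200 via (B,hash)
  {CDE}: card=1600; try (C,hash)→3720, (E,hash)→4920, (C,merge)→6720, (E,merge)→22040, (C,nl)→41920, (E,nl)→130200; best=3720 via (C,hash)
  {ABD}: card=120000; try (A,hash)→9680, (B,hash)→11680, (A,merge)→87480, (B,merge)→114630, (A,nl)→243200, (B,nl)→1201280; best=9680 via (A,hash)
  {ADE}: card=8000; try (A,hash)→2800, (A,merge)→6200, (E,hash)→10400, (A,nl)→17920, (E,merge)→113920, (E,nl)→641280; best=2800 via (A,hash)
  {BDE}: card=6000; try (B,hash)→4720, (B,merge)→7270, (E,hash)→10320, (B,nl)→61920, (E,merge)→87840, (E,nl)→483200; best=4720 via (B,hash)
  {ABCD}: card=480000; try (A,hash)→30680, (B,hash)→38680, (C,hash)→131080, (A,merge)→390480, (B,merge)→517630, (A,nl)→966200 …(+3); best=30680 via (A,hash)
  {ACDE}: card=32000; try (A,hash)→5800, (C,hash)→12200, (A,merge)→23200, (E,hash)→37400, (A,nl)→67720, (C,merge)→115600 …(+3); best=5800 via (A,hash)
  {BCDE}: card=24000; try (B,hash)→7720, (C,hash)→12120, (B,merge)→24270, (E,hash)→31320, (C,merge)→89520, (B,nl)→243720 …(+3); best=7720 via (B,hash)
  {ABDE}: card=120000; try (A,hash)→11200, (B,hash)→13200, (A,merge)→89000, (B,merge)→116150, (E,hash)→130800, (A,nl)→244720 …(+3); best=11200 via (A,hash)
  {ABCDE}: card=480000; try (A,hash)→32200, (B,hash)→40200, (C,hash)→132600, (A,merge)→392000, (E,hash)→511800, (B,merge)→519150 …(+6); best=32200 via (A,hash)

cost=32200; order=D,E,C,B,A; methods=hash,hash,hash,hash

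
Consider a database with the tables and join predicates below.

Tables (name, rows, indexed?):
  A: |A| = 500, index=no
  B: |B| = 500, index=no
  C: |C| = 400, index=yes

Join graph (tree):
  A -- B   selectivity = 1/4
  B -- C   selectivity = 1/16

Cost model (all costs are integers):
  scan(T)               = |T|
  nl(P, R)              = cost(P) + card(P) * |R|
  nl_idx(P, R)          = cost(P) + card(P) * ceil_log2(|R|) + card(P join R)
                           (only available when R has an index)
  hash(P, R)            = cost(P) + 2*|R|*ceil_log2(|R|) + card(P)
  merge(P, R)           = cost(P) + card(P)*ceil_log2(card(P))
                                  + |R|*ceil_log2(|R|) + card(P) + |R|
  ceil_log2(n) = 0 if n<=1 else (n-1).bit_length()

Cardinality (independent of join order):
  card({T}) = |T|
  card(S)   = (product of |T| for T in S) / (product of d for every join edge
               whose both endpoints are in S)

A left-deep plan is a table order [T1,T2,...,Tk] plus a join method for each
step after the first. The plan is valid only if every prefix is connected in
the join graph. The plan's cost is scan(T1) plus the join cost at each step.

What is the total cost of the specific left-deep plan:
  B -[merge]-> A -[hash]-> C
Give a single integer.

step 1: scan B: cost=500, card=500
step 2: join A via merge
    card(P join A) = 500*500/(4) = 62500
    cost = 500 + 500*9 + 500*9 + 500 + 500 = 10500
step 3: join C via hash
    card(P join C) = 62500*400/(16) = 1562500
    cost = 10500 + 2*400*9 + 62500 = 80200

80200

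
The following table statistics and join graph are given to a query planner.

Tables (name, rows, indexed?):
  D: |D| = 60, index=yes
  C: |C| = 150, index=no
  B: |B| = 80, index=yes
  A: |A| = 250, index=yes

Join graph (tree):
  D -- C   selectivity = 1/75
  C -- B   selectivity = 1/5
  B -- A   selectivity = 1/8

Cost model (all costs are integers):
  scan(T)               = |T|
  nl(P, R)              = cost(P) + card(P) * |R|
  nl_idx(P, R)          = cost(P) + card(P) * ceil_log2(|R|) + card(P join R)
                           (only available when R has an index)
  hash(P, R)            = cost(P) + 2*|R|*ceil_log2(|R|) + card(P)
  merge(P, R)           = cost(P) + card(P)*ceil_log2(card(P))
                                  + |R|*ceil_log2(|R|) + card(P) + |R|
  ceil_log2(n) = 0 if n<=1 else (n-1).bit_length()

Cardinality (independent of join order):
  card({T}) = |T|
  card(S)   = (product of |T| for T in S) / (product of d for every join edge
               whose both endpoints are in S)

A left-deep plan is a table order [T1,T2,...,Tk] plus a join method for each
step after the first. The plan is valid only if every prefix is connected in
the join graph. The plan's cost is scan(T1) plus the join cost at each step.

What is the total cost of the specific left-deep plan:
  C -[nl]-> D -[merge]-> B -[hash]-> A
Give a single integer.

16670

step 1: scan C: cost=150, card=150
step 2: join D via nl
    card(P join D) = 150*60/(75) = 120
    cost = 150 + 150*60 = 9150
step 3: join B via merge
    card(P join B) = 120*80/(5) = 1920
    cost = 9150 + 120*7 + 80*7 + 120 + 80 = 10750
step 4: join A via hash
    card(P join A) = 1920*250/(8) = 60000
    cost = 10750 + 2*250*8 + 1920 = 16670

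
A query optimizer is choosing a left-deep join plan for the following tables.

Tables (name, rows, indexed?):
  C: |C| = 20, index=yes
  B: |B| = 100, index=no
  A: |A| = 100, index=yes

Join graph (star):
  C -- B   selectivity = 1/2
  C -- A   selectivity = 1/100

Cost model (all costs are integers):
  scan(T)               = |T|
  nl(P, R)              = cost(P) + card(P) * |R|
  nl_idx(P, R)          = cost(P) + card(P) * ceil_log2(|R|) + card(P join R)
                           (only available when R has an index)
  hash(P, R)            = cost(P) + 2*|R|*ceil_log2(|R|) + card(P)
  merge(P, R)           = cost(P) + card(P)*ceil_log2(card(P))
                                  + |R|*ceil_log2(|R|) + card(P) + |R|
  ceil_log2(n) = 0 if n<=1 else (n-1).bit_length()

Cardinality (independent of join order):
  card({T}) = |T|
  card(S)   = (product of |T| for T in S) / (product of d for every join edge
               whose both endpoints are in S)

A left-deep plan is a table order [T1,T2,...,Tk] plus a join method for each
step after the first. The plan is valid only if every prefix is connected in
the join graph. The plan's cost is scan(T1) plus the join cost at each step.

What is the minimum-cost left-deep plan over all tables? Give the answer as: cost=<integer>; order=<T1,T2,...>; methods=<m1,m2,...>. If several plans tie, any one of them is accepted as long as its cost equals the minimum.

Selinger DP (subsets sized 1..n):
  {C}: scan cost=20, card=20
  {B}: scan cost=100, card=100
  {A}: scan cost=100, card=100
  {BC}: card=1000; try (C,hash)→400, (B,merge)→940, (C,merge)→1020, (B,hash)→1440, (C,nl_idx)→1600, (B,nl)→2020 …(+1); best=400 via (C,hash)
  {AC}: card=20; try (A,nl_idx)→180, (C,hash)→400, (C,nl_idx)→620, (A,merge)→940, (C,merge)→1020, (A,hash)→1440 …(+2); best=180 via (A,nl_idx)
  {ABC}: card=1000; try (B,merge)→1100, (B,hash)→1600, (B,nl)→2180, (A,hash)→2800, (A,nl_idx)→8400, (A,merge)→12200 …(+1); best=1100 via (B,merge)

cost=1100; order=C,A,B; methods=nl_idx,merge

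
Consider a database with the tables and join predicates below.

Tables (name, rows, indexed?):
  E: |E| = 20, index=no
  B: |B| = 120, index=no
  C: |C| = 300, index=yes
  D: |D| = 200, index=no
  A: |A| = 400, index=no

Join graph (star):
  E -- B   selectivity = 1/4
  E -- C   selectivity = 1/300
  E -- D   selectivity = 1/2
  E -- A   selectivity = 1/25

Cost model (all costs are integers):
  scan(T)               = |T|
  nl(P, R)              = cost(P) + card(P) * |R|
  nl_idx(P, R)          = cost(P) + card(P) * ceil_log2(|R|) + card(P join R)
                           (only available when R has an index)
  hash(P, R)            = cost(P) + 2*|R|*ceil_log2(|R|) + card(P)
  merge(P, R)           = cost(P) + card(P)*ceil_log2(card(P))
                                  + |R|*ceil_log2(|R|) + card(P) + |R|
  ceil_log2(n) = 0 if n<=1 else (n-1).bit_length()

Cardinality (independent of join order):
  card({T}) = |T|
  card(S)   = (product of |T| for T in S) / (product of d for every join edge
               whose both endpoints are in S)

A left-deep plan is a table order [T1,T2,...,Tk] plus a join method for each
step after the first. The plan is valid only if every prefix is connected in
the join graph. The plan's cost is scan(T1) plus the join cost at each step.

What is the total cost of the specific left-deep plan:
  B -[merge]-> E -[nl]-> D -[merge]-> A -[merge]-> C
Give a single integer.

step 1: scan B: cost=120, card=120
step 2: join E via merge
    card(P join E) = 120*20/(4) = 600
    cost = 120 + 120*7 + 20*5 + 120 + 20 = 1200
step 3: join D via nl
    card(P join D) = 600*200/(2) = 60000
    cost = 1200 + 600*200 = 121200
step 4: join A via merge
    card(P join A) = 60000*400/(25) = 960000
    cost = 121200 + 60000*16 + 400*9 + 60000 + 400 = 1145200
step 5: join C via merge
    card(P join C) = 960000*300/(300) = 960000
    cost = 1145200 + 960000*20 + 300*9 + 960000 + 300 = 21308200

21308200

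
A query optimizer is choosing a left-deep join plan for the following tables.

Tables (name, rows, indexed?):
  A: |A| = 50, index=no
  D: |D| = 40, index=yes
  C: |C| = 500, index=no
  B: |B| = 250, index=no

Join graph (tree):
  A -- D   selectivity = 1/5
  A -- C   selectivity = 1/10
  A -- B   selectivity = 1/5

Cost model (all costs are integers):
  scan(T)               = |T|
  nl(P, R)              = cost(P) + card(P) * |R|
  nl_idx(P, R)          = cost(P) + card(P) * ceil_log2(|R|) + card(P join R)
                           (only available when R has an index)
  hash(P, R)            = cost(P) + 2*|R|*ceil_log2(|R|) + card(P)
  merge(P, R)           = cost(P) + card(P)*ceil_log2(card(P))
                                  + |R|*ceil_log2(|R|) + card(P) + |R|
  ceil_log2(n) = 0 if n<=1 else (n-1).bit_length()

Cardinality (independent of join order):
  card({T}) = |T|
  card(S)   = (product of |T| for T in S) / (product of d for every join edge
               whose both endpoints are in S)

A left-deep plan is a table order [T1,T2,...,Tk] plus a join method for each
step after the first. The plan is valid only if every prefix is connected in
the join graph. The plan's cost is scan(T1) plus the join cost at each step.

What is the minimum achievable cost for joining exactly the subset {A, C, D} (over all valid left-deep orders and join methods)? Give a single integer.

4580

Selinger DP over subsets of {A,C,D}:
  {A}: scan cost=50, card=50
  {D}: scan cost=40, card=40
  {C}: scan cost=500, card=500
  {AD}: card=400; try (D,hash)→580, (A,merge)→670, (D,merge)→680, (A,hash)→680, (D,nl_idx)→750, (A,nl)→2040 …(+1); best=580 via (D,hash)
  {AC}: card=2500; try (A,hash)→1600, (C,merge)→5400, (A,merge)→5850, (C,hash)→9100, (C,nl)→25050, (A,nl)→25500; best=1600 via (A,hash)
  {ACD}: card=20000; try (D,hash)→4580, (C,merge)→9580, (C,hash)→9980, (D,merge)→34380, (D,nl_idx)→36600, (D,nl)→101600 …(+1); best=4580 via (D,hash)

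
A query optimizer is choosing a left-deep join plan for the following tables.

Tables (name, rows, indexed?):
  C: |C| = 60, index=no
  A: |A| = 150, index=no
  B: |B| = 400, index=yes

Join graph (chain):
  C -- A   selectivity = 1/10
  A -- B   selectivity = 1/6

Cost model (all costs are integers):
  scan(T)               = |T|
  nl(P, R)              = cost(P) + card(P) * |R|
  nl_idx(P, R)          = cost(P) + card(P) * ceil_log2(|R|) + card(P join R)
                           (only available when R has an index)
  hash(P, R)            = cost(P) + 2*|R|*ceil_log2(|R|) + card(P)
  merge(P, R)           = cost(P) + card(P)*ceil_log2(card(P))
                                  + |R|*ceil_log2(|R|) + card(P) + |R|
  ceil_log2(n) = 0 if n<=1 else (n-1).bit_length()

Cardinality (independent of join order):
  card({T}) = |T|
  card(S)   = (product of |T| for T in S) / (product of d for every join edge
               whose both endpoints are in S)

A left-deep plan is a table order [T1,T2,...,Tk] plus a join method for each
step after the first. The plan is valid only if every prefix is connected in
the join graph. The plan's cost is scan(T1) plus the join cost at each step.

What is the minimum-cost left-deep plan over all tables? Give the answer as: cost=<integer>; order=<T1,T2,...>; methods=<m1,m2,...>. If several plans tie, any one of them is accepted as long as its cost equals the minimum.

Selinger DP (subsets sized 1..n):
  {C}: scan cost=60, card=60
  {A}: scan cost=150, card=150
  {B}: scan cost=400, card=400
  {AC}: card=900; try (C,hash)→1020, (A,merge)→1830, (C,merge)→1920, (A,hash)→2520, (A,nl)→9060, (C,nl)→9150; best=1020 via (C,hash)
  {AB}: card=10000; try (A,hash)→3200, (B,merge)→5500, (A,merge)→5750, (B,hash)→7500, (B,nl_idx)→11500, (B,nl)→60150 …(+1); best=3200 via (A,hash)
  {ABC}: card=60000; try (B,hash)→9120, (C,hash)→13920, (B,merge)→14920, (B,nl_idx)→69120, (C,merge)→153620, (B,nl)→361020 …(+1); best=9120 via (B,hash)

cost=9120; order=A,C,B; methods=hash,hash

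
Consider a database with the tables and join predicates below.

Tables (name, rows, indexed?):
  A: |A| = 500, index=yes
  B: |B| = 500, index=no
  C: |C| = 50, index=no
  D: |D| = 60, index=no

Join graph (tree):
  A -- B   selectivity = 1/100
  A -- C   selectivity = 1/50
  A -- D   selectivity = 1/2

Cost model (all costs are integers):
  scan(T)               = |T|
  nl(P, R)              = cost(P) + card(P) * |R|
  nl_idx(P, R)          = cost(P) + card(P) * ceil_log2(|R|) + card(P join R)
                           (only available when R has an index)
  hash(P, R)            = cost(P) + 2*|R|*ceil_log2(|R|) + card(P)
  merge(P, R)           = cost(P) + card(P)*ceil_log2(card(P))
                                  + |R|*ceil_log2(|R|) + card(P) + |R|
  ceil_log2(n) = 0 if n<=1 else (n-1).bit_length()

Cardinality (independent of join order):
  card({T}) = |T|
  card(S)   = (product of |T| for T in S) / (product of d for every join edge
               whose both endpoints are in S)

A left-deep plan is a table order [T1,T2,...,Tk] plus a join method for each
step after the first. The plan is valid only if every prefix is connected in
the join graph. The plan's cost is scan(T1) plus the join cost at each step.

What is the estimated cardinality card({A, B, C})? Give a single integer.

Tables in S: A(500), B(500), C(50)
Edges inside S: A-B(d=100), A-C(d=50)
numerator = 500 * 500 * 50 = 12500000
denominator = 100 * 50 = 5000
card(S) = 12500000 / 5000 = 2500

2500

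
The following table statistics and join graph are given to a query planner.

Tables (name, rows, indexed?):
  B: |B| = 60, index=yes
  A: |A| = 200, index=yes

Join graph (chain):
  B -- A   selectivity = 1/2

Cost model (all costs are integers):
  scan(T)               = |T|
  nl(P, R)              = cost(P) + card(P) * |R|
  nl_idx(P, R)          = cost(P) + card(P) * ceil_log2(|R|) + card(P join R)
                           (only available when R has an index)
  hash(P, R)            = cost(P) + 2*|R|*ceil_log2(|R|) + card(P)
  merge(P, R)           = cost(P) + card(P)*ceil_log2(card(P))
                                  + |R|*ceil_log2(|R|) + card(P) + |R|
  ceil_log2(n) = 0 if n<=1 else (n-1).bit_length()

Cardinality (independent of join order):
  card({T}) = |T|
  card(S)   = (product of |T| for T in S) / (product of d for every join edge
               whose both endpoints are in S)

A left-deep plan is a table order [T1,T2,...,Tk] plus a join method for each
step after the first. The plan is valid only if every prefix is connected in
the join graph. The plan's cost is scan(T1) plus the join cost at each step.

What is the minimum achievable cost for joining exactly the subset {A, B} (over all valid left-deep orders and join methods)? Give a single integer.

1120

Selinger DP over subsets of {A,B}:
  {B}: scan cost=60, card=60
  {A}: scan cost=200, card=200
  {AB}: card=6000; try (B,hash)→1120, (A,merge)→2280, (B,merge)→2420, (A,hash)→3320, (A,nl_idx)→6540, (B,nl_idx)→7400 …(+2); best=1120 via (B,hash)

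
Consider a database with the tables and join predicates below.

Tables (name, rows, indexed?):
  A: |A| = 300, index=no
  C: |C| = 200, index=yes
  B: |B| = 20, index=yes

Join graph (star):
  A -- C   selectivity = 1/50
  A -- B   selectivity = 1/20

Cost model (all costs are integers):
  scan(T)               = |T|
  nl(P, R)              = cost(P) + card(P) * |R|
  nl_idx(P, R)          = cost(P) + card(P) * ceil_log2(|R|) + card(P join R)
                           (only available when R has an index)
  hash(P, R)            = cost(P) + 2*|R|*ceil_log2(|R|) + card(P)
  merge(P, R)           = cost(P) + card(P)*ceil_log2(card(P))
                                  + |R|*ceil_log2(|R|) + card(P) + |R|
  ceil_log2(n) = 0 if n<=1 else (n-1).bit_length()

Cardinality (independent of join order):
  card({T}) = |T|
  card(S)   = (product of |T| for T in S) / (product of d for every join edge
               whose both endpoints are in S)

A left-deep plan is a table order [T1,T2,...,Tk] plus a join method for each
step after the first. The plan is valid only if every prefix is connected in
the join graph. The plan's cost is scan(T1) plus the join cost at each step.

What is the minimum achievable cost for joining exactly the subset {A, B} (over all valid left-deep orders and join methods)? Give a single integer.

Selinger DP over subsets of {A,B}:
  {A}: scan cost=300, card=300
  {B}: scan cost=20, card=20
  {AB}: card=300; try (B,hash)→800, (B,nl_idx)→2100, (A,merge)→3140, (B,merge)→3420, (A,hash)→5440, (A,nl)→6020 …(+1); best=800 via (B,hash)

800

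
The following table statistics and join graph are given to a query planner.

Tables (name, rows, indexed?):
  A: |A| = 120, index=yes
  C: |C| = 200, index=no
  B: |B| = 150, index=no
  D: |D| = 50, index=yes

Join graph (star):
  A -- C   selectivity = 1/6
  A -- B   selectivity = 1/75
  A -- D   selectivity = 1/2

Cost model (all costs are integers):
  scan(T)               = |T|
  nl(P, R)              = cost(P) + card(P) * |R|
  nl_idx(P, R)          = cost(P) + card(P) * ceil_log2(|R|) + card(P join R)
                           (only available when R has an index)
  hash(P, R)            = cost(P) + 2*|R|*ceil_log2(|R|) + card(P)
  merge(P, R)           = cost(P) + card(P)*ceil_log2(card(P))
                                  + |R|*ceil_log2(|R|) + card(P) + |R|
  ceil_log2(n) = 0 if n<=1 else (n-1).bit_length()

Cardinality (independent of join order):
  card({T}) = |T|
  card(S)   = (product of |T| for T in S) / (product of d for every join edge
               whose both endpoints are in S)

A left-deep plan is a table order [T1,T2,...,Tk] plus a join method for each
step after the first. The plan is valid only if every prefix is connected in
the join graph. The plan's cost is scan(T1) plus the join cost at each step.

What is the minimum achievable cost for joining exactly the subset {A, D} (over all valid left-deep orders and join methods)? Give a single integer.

840

Selinger DP over subsets of {A,D}:
  {A}: scan cost=120, card=120
  {D}: scan cost=50, card=50
  {AD}: card=3000; try (D,hash)→840, (A,merge)→1360, (D,merge)→1430, (A,hash)→1780, (A,nl_idx)→3400, (D,nl_idx)→3840 …(+2); best=840 via (D,hash)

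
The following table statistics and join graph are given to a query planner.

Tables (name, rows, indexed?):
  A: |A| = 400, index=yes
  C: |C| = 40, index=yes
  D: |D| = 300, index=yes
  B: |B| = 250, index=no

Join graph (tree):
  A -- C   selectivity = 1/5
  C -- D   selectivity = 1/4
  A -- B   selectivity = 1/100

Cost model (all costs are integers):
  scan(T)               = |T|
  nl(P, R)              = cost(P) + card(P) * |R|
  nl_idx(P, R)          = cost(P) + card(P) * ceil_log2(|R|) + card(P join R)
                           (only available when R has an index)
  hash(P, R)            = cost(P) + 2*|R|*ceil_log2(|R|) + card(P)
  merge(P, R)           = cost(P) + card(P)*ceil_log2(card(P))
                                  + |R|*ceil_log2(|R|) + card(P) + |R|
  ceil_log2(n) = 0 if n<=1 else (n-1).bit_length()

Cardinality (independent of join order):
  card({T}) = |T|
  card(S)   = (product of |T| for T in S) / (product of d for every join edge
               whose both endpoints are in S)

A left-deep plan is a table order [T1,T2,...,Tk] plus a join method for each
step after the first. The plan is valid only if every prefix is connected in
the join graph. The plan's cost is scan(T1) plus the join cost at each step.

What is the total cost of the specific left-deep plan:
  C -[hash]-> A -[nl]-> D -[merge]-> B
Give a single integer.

step 1: scan C: cost=40, card=40
step 2: join A via hash
    card(P join A) = 40*400/(5) = 3200
    cost = 40 + 2*400*9 + 40 = 7280
step 3: join D via nl
    card(P join D) = 3200*300/(4) = 240000
    cost = 7280 + 3200*300 = 967280
step 4: join B via merge
    card(P join B) = 240000*250/(100) = 600000
    cost = 967280 + 240000*18 + 250*8 + 240000 + 250 = 5529530

5529530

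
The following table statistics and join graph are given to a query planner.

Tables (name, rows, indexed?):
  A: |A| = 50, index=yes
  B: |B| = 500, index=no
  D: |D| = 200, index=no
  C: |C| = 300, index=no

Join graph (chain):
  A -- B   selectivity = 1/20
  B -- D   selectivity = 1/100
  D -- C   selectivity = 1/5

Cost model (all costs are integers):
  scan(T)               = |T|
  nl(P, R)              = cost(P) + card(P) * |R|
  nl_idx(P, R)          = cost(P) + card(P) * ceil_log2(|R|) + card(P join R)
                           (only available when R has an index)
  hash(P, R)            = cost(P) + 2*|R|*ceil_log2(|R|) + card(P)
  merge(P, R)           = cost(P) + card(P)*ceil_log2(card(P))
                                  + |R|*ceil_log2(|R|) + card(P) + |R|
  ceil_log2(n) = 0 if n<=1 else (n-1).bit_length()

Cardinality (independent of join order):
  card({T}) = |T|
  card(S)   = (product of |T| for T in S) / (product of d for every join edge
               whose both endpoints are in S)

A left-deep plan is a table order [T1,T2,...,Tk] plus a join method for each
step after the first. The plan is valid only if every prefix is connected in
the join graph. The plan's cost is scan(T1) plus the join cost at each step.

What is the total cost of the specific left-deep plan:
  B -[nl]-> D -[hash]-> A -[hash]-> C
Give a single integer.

110000

step 1: scan B: cost=500, card=500
step 2: join D via nl
    card(P join D) = 500*200/(100) = 1000
    cost = 500 + 500*200 = 100500
step 3: join A via hash
    card(P join A) = 1000*50/(20) = 2500
    cost = 100500 + 2*50*6 + 1000 = 102100
step 4: join C via hash
    card(P join C) = 2500*300/(5) = 150000
    cost = 102100 + 2*300*9 + 2500 = 110000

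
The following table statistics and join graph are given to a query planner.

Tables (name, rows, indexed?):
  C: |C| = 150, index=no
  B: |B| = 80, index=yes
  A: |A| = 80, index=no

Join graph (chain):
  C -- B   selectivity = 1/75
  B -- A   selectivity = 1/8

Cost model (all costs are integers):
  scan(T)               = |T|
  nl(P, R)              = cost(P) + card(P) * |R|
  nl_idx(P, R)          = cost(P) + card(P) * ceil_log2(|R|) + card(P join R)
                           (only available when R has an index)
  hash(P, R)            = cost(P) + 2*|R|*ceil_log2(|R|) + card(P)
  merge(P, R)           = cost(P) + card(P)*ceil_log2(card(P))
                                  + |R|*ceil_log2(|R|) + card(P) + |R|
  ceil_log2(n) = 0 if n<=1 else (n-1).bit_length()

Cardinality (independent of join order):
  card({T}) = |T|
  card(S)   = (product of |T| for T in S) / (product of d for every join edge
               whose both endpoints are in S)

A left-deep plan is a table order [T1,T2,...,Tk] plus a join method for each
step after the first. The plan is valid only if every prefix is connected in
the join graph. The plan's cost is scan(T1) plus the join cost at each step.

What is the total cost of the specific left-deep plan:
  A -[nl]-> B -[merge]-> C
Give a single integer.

16630

step 1: scan A: cost=80, card=80
step 2: join B via nl
    card(P join B) = 80*80/(8) = 800
    cost = 80 + 80*80 = 6480
step 3: join C via merge
    card(P join C) = 800*150/(75) = 1600
    cost = 6480 + 800*10 + 150*8 + 800 + 150 = 16630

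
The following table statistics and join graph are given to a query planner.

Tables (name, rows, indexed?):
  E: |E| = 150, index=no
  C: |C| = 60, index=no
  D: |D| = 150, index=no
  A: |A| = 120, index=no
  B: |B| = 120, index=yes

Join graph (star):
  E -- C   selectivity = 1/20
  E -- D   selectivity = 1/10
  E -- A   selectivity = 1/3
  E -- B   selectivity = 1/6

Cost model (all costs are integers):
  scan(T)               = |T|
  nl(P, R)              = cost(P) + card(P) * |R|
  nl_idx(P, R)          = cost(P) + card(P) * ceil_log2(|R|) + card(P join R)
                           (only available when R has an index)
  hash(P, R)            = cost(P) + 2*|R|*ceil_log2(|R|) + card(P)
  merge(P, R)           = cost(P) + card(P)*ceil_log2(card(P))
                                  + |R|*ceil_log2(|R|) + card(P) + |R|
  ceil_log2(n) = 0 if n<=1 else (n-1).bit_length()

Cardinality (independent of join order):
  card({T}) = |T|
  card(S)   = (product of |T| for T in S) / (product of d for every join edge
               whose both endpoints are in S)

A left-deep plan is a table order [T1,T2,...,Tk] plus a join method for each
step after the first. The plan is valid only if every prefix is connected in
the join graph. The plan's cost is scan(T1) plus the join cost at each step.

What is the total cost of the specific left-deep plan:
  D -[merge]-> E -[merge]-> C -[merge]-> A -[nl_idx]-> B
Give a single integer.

7417980

step 1: scan D: cost=150, card=150
step 2: join E via merge
    card(P join E) = 150*150/(10) = 2250
    cost = 150 + 150*8 + 150*8 + 150 + 150 = 2850
step 3: join C via merge
    card(P join C) = 2250*60/(20) = 6750
    cost = 2850 + 2250*12 + 60*6 + 2250 + 60 = 32520
step 4: join A via merge
    card(P join A) = 6750*120/(3) = 270000
    cost = 32520 + 6750*13 + 120*7 + 6750 + 120 = 127980
step 5: join B via nl_idx
    card(P join B) = 270000*120/(6) = 5400000
    cost = 127980 + 270000*7 + 5400000 = 7417980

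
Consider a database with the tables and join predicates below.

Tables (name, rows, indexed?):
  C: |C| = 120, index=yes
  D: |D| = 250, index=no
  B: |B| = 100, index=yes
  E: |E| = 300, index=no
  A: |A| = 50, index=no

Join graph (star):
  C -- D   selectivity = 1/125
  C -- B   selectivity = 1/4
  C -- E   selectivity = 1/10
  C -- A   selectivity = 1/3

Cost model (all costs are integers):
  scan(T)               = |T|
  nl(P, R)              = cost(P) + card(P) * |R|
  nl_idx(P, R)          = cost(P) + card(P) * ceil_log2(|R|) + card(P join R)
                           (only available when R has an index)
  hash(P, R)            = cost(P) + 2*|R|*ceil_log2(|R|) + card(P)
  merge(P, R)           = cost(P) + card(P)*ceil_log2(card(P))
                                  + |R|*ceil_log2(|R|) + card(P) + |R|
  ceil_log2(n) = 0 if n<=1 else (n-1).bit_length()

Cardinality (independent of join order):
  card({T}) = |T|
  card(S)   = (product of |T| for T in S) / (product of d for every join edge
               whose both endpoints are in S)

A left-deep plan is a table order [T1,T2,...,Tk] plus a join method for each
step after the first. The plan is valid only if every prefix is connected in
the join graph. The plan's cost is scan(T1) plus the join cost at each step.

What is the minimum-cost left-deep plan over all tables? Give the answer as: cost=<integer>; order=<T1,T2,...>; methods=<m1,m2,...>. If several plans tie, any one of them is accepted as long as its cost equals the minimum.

cost=113820; order=D,C,A,B,E; methods=hash,hash,hash,hash

Selinger DP (subsets sized 1..n):
  {C}: scan cost=120, card=120
  {D}: scan cost=250, card=250
  {B}: scan cost=100, card=100
  {E}: scan cost=300, card=300
  {A}: scan cost=50, card=50
  {CD}: card=240; try (C,hash)→2180, (C,nl_idx)→2240, (D,merge)→3330, (C,merge)→3460, (D,hash)→4240, (D,nl)→30120 …(+1); best=2180 via (C,hash)
  {BC}: card=3000; try (B,hash)→1640, (C,merge)→1860, (C,hash)→1880, (B,merge)→1880, (C,nl_idx)→3800, (B,nl_idx)→3960 …(+2); best=1640 via (B,hash)
  {CE}: card=3600; try (C,hash)→2280, (E,merge)→4080, (C,merge)→4260, (E,hash)→5640, (C,nl_idx)→6000, (E,nl)→36120 …(+1); best=2280 via (C,hash)
  {AC}: card=2000; try (A,hash)→840, (C,merge)→1360, (A,merge)→1430, (C,hash)→1780, (C,nl_idx)→2400, (C,nl)→6050 …(+1); best=840 via (A,hash)
  {BCD}: card=6000; try (B,hash)→3820, (B,merge)→5140, (D,hash)→8640, (B,nl_idx)→9860, (B,nl)→26180, (D,merge)→42890 …(+1); best=3820 via (B,hash)
  {CDE}: card=7200; try (E,merge)→7340, (E,hash)→7820, (D,hash)→9880, (D,merge)→51330, (E,nl)→74180, (D,nl)→902280; best=7340 via (E,merge)
  {ACD}: card=4000; try (A,hash)→3020, (A,merge)→4690, (D,hash)→6840, (A,nl)→14180, (D,merge)→27090, (D,nl)→500840; best=3020 via (A,hash)
  {BCE}: card=90000; try (B,hash)→7280, (E,hash)→10040, (E,merge)→43640, (B,merge)→49880, (B,nl_idx)→117480, (B,nl)→362280 …(+1); best=7280 via (B,hash)
  {ABC}: card=50000; try (B,hash)→4240, (A,hash)→5240, (B,merge)→25640, (A,merge)→40990, (B,nl_idx)→64840, (A,nl)→151640 …(+1); best=4240 via (B,hash)
  {ACE}: card=60000; try (A,hash)→6480, (E,hash)→8240, (E,merge)→27840, (A,merge)→49430, (A,nl)→182280, (E,nl)→600840; best=6480 via (A,hash)
  {BCDE}: card=180000; try (E,hash)→15220, (B,hash)→15940, (E,merge)→90820, (D,hash)→101280, (B,merge)→108940, (B,nl_idx)→237740 …(+4); best=15220 via (E,hash)
  {ABCD}: card=100000; try (B,hash)→8420, (A,hash)→10420, (B,merge)→55820, (D,hash)→58240, (A,merge)→88170, (B,nl_idx)→131020 …(+4); best=8420 via (B,hash)
  {ACDE}: card=120000; try (E,hash)→12420, (A,hash)→15140, (E,merge)→58020, (D,hash)→70480, (A,merge)→108490, (A,nl)→367340 …(+3); best=12420 via (E,hash)
  {ABCE}: card=1500000; try (E,hash)→59640, (B,hash)→67880, (A,hash)→97880, (E,merge)→857240, (B,merge)→1027280, (A,merge)→1627630 …(+4); best=59640 via (E,hash)
  {ABCDE}: card=3000000; try (E,hash)→113820, (B,hash)→133820, (A,hash)→195820, (D,hash)→1563640, (E,merge)→1811420, (B,merge)→2173220 …(+7); best=113820 via (E,hash)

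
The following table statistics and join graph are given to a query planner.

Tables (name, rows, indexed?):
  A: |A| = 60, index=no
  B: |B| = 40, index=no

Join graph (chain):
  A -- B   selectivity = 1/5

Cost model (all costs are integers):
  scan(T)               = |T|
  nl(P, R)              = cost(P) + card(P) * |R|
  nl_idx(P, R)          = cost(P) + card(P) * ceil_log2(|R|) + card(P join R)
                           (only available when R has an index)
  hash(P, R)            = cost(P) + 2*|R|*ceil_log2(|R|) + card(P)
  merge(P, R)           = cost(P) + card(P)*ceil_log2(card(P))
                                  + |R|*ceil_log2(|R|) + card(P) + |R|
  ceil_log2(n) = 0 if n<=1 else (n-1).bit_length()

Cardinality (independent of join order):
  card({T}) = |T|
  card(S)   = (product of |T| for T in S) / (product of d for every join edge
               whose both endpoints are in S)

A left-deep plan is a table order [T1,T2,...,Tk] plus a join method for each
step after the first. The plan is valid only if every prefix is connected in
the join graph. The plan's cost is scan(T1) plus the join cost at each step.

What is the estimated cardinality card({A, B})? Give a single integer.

480

Tables in S: A(60), B(40)
Edges inside S: A-B(d=5)
numerator = 60 * 40 = 2400
denominator = 5 = 5
card(S) = 2400 / 5 = 480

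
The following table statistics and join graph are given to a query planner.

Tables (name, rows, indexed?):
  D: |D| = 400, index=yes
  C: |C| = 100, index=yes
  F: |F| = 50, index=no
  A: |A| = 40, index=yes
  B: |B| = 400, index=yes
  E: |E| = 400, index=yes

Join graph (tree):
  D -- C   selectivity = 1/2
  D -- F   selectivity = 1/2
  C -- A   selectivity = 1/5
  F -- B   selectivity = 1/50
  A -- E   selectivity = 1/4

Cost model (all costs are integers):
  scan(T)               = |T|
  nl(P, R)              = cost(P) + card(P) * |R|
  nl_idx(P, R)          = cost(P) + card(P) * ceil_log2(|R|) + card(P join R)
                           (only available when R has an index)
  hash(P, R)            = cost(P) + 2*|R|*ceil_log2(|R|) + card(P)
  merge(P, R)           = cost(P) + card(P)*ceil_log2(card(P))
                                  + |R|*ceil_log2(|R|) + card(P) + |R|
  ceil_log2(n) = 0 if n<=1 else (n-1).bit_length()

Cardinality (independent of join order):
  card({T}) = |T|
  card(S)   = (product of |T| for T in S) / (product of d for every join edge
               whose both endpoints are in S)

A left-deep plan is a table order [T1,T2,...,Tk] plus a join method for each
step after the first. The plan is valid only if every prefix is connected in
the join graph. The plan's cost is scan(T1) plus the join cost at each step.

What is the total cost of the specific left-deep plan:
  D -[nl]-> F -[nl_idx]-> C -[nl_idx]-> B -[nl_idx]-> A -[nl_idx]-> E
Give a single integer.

3553090400

step 1: scan D: cost=400, card=400
step 2: join F via nl
    card(P join F) = 400*50/(2) = 10000
    cost = 400 + 400*50 = 20400
step 3: join C via nl_idx
    card(P join C) = 10000*100/(2) = 500000
    cost = 20400 + 10000*7 + 500000 = 590400
step 4: join B via nl_idx
    card(P join B) = 500000*400/(50) = 4000000
    cost = 590400 + 500000*9 + 4000000 = 9090400
step 5: join A via nl_idx
    card(P join A) = 4000000*40/(5) = 32000000
    cost = 9090400 + 4000000*6 + 32000000 = 65090400
step 6: join E via nl_idx
    card(P join E) = 32000000*400/(4) = 3200000000
    cost = 65090400 + 32000000*9 + 3200000000 = 3553090400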